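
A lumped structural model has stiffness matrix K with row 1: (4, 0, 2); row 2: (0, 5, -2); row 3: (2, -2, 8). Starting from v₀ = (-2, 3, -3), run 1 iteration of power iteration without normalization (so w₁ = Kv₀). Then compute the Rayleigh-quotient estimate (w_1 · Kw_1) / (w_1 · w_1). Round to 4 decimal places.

w1 = Kv₀ = (-14, 21, -34)
Kw1 = (-124, 173, -342)
w1·Kw1 = (-14)·(-124) + 21·173 + (-34)·(-342) = 16997; w1·w1 = (-14)·(-14) + 21·21 + (-34)·(-34) = 1793
λ ≈ 16997/1793 = 9.4796

9.4796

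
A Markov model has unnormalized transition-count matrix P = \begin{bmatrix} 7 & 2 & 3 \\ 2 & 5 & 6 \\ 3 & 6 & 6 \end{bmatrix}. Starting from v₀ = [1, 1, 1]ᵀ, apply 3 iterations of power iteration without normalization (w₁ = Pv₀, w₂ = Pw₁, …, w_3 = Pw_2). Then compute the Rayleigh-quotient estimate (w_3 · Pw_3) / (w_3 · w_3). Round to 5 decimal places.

w1 = Pv₀ = (12, 13, 15)
w2 = Pw1 = (155, 179, 204)
w3 = Pw2 = (2055, 2429, 2763)
Pw3 = (27532, 32833, 37317)
w3·Pw3 = 2055·27532 + 2429·32833 + 2763·37317 = 239436488; w3·w3 = 2055·2055 + 2429·2429 + 2763·2763 = 17757235
λ ≈ 239436488/17757235 = 13.48388

13.48388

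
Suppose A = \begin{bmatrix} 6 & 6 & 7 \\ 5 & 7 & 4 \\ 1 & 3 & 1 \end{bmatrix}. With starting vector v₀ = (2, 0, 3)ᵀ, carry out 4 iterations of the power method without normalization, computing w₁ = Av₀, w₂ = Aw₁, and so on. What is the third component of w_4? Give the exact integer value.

20280

w1 = Av₀ = (6·2 + 6·0 + 7·3; 5·2 + 7·0 + 4·3; 1·2 + 3·0 + 1·3) = (33, 22, 5)
w2 = Aw1 = (6·33 + 6·22 + 7·5; 5·33 + 7·22 + 4·5; 1·33 + 3·22 + 1·5) = (365, 339, 104)
w3 = Aw2 = (4952, 4614, 1486)
w4 = Aw3 = (67798, 63002, 20280)
The requested component of w4 is 20280.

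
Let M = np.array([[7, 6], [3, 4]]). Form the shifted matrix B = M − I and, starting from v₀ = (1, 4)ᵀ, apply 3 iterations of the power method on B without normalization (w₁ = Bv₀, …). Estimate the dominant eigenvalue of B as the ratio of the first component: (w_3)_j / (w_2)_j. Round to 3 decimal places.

9.000

B = M − I has rows (6, 6); (3, 3)
w1 = Bv₀ = (6·1 + 6·4; 3·1 + 3·4) = (30, 15)
w2 = Bw1 = (6·30 + 6·15; 3·30 + 3·15) = (270, 135)
w3 = Bw2 = (2430, 1215)
Ratio: 2430/270 = 9.000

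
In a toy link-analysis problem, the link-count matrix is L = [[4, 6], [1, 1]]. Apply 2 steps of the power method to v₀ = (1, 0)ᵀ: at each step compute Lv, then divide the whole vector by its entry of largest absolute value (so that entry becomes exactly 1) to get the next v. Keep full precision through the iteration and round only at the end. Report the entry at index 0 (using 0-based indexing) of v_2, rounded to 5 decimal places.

1.00000

Lv0 = (4.000000, 1.000000); divide by 4.000000 → v1 = (1.000000, 0.250000)
Lv1 = (5.500000, 1.250000); divide by 5.500000 → v2 = (1.000000, 0.227273)
Requested entry of v2: 22/22 = 1.00000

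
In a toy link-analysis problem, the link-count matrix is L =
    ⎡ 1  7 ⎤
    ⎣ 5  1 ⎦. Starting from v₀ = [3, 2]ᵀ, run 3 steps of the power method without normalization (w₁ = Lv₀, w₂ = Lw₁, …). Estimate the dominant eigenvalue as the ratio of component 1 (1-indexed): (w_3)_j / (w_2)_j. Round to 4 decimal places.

6.2500

w1 = Lv₀ = (1·3 + 7·2; 5·3 + 1·2) = (17, 17)
w2 = Lw1 = (1·17 + 7·17; 5·17 + 1·17) = (136, 102)
w3 = Lw2 = (850, 782)
Ratio at component: 850 / 136 = 6.2500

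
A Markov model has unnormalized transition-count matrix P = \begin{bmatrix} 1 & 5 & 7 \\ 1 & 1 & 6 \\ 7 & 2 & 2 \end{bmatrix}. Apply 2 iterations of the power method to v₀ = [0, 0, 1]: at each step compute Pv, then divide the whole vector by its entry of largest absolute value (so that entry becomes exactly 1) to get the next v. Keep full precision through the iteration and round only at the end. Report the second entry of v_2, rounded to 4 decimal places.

0.3846

Pv0 = (7.00000, 6.00000, 2.00000); divide by 7.00000 → v1 = (1.00000, 0.85714, 0.28571)
Pv1 = (7.28571, 3.57143, 9.28571); divide by 9.28571 → v2 = (0.78462, 0.38462, 1.00000)
Requested entry of v2: 25/65 = 0.3846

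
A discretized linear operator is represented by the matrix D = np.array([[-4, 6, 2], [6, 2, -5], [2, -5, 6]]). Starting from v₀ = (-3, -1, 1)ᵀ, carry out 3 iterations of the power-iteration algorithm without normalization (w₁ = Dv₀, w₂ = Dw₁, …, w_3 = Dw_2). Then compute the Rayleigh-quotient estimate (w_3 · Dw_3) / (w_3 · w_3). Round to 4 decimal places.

λ ≈ 1.3498

w1 = Dv₀ = (8, -25, 5)
w2 = Dw1 = (-172, -27, 171)
w3 = Dw2 = (868, -1941, 817)
Dw3 = (-13484, -2759, 16343)
w3·Dw3 = 868·(-13484) + (-1941)·(-2759) + 817·16343 = 7003338; w3·w3 = 868·868 + (-1941)·(-1941) + 817·817 = 5188394
λ ≈ 7003338/5188394 = 1.3498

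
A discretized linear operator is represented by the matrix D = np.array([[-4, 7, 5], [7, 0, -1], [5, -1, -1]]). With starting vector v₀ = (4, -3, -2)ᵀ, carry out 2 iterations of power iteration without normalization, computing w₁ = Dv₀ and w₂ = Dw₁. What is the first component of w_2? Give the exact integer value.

w1 = Dv₀ = (-47, 30, 25)
w2 = Dw1 = (523, -354, -290)
The requested component of w2 is 523.

523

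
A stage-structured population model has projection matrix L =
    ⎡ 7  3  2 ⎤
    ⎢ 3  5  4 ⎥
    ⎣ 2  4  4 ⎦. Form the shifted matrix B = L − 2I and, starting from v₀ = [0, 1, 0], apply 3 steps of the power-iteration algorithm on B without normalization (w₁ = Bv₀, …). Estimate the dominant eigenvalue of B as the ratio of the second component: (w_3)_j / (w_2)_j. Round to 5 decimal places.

B = L − 2I has rows (5, 3, 2); (3, 3, 4); (2, 4, 2)
w1 = Bv₀ = (3, 3, 4)
w2 = Bw1 = (32, 34, 26)
w3 = Bw2 = (314, 302, 252)
Ratio: 302/34 = 8.88235

8.88235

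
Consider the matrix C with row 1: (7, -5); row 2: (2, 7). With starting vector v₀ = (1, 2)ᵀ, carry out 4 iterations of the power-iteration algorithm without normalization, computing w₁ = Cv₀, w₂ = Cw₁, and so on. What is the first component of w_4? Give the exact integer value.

w1 = Cv₀ = (7·1 + (-5)·2; 2·1 + 7·2) = (-3, 16)
w2 = Cw1 = (7·(-3) + (-5)·16; 2·(-3) + 7·16) = (-101, 106)
w3 = Cw2 = (-1237, 540)
w4 = Cw3 = (-11359, 1306)
The requested component of w4 is -11359.

-11359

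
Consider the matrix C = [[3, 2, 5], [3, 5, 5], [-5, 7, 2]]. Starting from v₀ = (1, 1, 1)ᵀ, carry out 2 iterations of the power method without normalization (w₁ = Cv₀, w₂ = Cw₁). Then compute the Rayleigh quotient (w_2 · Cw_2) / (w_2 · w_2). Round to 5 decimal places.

w1 = Cv₀ = (10, 13, 4)
w2 = Cw1 = (76, 115, 49)
Cw2 = (703, 1048, 523)
w2·Cw2 = 76·703 + 115·1048 + 49·523 = 199575; w2·w2 = 76·76 + 115·115 + 49·49 = 21402
λ ≈ 199575/21402 = 9.32506

9.32506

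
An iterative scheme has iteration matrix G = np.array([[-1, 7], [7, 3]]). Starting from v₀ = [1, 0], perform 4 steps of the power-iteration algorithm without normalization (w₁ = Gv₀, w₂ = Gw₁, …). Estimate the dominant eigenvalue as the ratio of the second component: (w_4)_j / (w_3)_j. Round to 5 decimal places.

w1 = Gv₀ = (-1, 7)
w2 = Gw1 = (50, 14)
w3 = Gw2 = (48, 392)
w4 = Gw3 = (2696, 1512)
Ratio at component: 1512 / 392 = 3.85714

3.85714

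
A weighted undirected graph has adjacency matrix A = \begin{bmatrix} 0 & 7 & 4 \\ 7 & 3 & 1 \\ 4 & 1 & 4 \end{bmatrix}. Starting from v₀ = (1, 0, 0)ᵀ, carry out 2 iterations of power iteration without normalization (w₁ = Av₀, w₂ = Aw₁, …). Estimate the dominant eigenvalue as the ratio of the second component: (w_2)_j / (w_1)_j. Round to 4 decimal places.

3.5714

w1 = Av₀ = (0·1 + 7·0 + 4·0; 7·1 + 3·0 + 1·0; 4·1 + 1·0 + 4·0) = (0, 7, 4)
w2 = Aw1 = (0·0 + 7·7 + 4·4; 7·0 + 3·7 + 1·4; 4·0 + 1·7 + 4·4) = (65, 25, 23)
Ratio at component: 25 / 7 = 3.5714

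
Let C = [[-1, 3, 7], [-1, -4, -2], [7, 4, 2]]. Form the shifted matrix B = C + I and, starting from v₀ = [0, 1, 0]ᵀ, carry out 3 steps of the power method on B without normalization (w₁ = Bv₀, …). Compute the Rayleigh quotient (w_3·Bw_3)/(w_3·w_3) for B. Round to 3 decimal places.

7.414

B = C + I has rows (0, 3, 7); (-1, -3, -2); (7, 4, 3)
w1 = Bv₀ = (0·0 + 3·1 + 7·0; (-1)·0 + (-3)·1 + (-2)·0; 7·0 + 4·1 + 3·0) = (3, -3, 4)
w2 = Bw1 = (0·3 + 3·(-3) + 7·4; (-1)·3 + (-3)·(-3) + (-2)·4; 7·3 + 4·(-3) + 3·4) = (19, -2, 21)
w3 = Bw2 = (141, -55, 188)
Bw3 = (1151, -352, 1331)
w3·Bw3 = 431879; w3·w3 = 58250; μ ≈ 431879/58250 = 7.414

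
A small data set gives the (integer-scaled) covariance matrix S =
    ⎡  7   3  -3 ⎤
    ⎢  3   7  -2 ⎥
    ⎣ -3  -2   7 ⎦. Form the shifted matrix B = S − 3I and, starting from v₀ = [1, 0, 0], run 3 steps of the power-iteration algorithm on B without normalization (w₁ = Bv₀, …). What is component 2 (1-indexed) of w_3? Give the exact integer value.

B = S − 3I has rows (4, 3, -3); (3, 4, -2); (-3, -2, 4)
w1 = Bv₀ = (4, 3, -3)
w2 = Bw1 = (34, 30, -30)
w3 = Bw2 = (316, 282, -282)
Requested component of w3: 282

282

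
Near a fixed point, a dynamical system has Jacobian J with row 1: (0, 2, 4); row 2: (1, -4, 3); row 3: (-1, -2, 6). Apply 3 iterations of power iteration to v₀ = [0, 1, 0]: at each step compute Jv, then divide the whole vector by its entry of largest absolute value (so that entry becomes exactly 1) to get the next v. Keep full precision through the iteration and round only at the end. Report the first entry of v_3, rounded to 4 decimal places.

0.0000

Jv0 = (2.00000, -4.00000, -2.00000); divide by -4.00000 → v1 = (-0.50000, 1.00000, 0.50000)
Jv1 = (4.00000, -3.00000, 1.50000); divide by 4.00000 → v2 = (1.00000, -0.75000, 0.37500)
Jv2 = (0.00000, 5.12500, 2.75000); divide by 5.12500 → v3 = (0.00000, 1.00000, 0.53659)
Requested entry of v3: 0/-82 = 0.0000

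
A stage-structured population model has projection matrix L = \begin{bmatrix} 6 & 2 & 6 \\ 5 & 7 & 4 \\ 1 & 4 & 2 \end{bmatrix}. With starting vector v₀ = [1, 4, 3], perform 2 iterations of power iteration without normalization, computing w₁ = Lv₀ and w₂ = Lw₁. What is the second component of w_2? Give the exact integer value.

w1 = Lv₀ = (32, 45, 23)
w2 = Lw1 = (420, 567, 258)
The requested component of w2 is 567.

567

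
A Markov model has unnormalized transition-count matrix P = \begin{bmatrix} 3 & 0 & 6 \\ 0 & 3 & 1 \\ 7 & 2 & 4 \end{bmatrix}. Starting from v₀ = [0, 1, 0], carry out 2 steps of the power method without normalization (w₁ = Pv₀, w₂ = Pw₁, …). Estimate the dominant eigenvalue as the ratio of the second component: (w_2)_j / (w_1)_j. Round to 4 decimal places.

w1 = Pv₀ = (3·0 + 0·1 + 6·0; 0·0 + 3·1 + 1·0; 7·0 + 2·1 + 4·0) = (0, 3, 2)
w2 = Pw1 = (3·0 + 0·3 + 6·2; 0·0 + 3·3 + 1·2; 7·0 + 2·3 + 4·2) = (12, 11, 14)
Ratio at component: 11 / 3 = 3.6667

λ ≈ 3.6667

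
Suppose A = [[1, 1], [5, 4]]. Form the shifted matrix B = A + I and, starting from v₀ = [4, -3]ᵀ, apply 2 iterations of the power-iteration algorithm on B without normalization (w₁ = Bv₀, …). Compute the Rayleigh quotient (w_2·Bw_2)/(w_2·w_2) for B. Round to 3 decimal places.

μ ≈ 6.404

B = A + I has rows (2, 1); (5, 5)
w1 = Bv₀ = (2·4 + 1·(-3); 5·4 + 5·(-3)) = (5, 5)
w2 = Bw1 = (2·5 + 1·5; 5·5 + 5·5) = (15, 50)
Bw2 = (80, 325)
w2·Bw2 = 17450; w2·w2 = 2725; μ ≈ 17450/2725 = 6.404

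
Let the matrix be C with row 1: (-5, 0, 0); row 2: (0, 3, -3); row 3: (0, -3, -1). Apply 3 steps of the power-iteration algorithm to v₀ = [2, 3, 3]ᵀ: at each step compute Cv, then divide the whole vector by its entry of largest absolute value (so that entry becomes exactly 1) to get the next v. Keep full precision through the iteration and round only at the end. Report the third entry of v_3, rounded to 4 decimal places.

Cv0 = (-10.00000, 0.00000, -12.00000); divide by -12.00000 → v1 = (0.83333, 0.00000, 1.00000)
Cv1 = (-4.16667, -3.00000, -1.00000); divide by -4.16667 → v2 = (1.00000, 0.72000, 0.24000)
Cv2 = (-5.00000, 1.44000, -2.40000); divide by -5.00000 → v3 = (1.00000, -0.28800, 0.48000)
Requested entry of v3: -120/-250 = 0.4800

0.4800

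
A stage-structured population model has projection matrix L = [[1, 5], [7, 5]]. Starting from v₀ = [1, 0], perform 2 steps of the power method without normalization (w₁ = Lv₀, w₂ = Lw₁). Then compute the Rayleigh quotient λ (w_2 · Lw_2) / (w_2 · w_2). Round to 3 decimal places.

λ ≈ 9.235

w1 = Lv₀ = (1·1 + 5·0; 7·1 + 5·0) = (1, 7)
w2 = Lw1 = (1·1 + 5·7; 7·1 + 5·7) = (36, 42)
Lw2 = (246, 462)
w2·Lw2 = 36·246 + 42·462 = 28260; w2·w2 = 36·36 + 42·42 = 3060
λ ≈ 28260/3060 = 9.235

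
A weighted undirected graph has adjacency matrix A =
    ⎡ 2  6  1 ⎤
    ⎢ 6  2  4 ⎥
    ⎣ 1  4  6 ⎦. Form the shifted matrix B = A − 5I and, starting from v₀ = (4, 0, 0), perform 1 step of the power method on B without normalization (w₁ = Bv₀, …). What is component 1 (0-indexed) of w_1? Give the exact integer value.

24

B = A − 5I has rows (-3, 6, 1); (6, -3, 4); (1, 4, 1)
w1 = Bv₀ = (-12, 24, 4)
Requested component of w1: 24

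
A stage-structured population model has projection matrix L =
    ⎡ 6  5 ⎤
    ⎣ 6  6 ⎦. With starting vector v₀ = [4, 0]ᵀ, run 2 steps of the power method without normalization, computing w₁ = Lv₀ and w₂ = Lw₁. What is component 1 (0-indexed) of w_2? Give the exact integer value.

w1 = Lv₀ = (6·4 + 5·0; 6·4 + 6·0) = (24, 24)
w2 = Lw1 = (6·24 + 5·24; 6·24 + 6·24) = (264, 288)
The requested component of w2 is 288.

288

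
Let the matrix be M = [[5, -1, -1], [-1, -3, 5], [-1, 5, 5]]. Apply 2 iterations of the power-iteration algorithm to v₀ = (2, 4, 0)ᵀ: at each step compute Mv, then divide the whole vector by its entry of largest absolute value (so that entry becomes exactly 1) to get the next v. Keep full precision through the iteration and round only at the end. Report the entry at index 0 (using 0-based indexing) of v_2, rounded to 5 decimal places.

Mv0 = (6.000000, -14.000000, 18.000000); divide by 18.000000 → v1 = (0.333333, -0.777778, 1.000000)
Mv1 = (1.444444, 7.000000, 0.777778); divide by 7.000000 → v2 = (0.206349, 1.000000, 0.111111)
Requested entry of v2: 26/126 = 0.20635

0.20635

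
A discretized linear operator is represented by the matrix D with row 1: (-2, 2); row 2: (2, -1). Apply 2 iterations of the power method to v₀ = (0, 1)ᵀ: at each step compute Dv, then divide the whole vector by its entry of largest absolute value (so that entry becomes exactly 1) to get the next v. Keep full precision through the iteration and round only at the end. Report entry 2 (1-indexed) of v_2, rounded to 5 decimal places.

Dv0 = (2.000000, -1.000000); divide by 2.000000 → v1 = (1.000000, -0.500000)
Dv1 = (-3.000000, 2.500000); divide by -3.000000 → v2 = (1.000000, -0.833333)
Requested entry of v2: 5/-6 = -0.83333

-0.83333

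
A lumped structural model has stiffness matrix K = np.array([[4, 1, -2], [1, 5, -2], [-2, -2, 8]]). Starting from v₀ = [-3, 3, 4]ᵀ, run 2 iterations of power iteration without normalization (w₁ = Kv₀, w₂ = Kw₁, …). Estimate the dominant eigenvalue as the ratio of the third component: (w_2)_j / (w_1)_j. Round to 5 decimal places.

w1 = Kv₀ = (4·(-3) + 1·3 + (-2)·4; 1·(-3) + 5·3 + (-2)·4; (-2)·(-3) + (-2)·3 + 8·4) = (-17, 4, 32)
w2 = Kw1 = (4·(-17) + 1·4 + (-2)·32; 1·(-17) + 5·4 + (-2)·32; (-2)·(-17) + (-2)·4 + 8·32) = (-128, -61, 282)
Ratio at component: 282 / 32 = 8.81250

λ ≈ 8.81250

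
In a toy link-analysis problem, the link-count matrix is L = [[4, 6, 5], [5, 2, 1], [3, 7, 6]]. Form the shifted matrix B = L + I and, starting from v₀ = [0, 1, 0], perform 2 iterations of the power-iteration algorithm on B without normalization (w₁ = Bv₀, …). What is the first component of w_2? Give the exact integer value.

B = L + I has rows (5, 6, 5); (5, 3, 1); (3, 7, 7)
w1 = Bv₀ = (6, 3, 7)
w2 = Bw1 = (83, 46, 88)
Requested component of w2: 83

83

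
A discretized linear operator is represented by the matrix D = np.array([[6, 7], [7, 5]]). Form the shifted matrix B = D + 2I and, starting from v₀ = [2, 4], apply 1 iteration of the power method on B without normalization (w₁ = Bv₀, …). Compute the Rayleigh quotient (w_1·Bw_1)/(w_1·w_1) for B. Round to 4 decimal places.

14.5157

B = D + 2I has rows (8, 7); (7, 7)
w1 = Bv₀ = (8·2 + 7·4; 7·2 + 7·4) = (44, 42)
Bw1 = (646, 602)
w1·Bw1 = 53708; w1·w1 = 3700; μ ≈ 53708/3700 = 14.5157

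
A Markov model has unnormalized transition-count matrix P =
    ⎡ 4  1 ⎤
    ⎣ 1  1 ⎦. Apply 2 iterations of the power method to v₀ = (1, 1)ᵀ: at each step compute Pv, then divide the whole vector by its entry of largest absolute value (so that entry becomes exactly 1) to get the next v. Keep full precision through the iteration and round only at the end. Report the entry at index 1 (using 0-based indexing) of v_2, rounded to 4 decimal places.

Pv0 = (5.00000, 2.00000); divide by 5.00000 → v1 = (1.00000, 0.40000)
Pv1 = (4.40000, 1.40000); divide by 4.40000 → v2 = (1.00000, 0.31818)
Requested entry of v2: 7/22 = 0.3182

0.3182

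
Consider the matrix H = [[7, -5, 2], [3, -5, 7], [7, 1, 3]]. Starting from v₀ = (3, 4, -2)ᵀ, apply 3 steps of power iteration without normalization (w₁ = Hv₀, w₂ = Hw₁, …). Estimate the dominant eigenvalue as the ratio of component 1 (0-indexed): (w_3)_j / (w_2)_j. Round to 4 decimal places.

λ ≈ -2.9799

w1 = Hv₀ = (7·3 + (-5)·4 + 2·(-2); 3·3 + (-5)·4 + 7·(-2); 7·3 + 1·4 + 3·(-2)) = (-3, -25, 19)
w2 = Hw1 = (7·(-3) + (-5)·(-25) + 2·19; 3·(-3) + (-5)·(-25) + 7·19; 7·(-3) + 1·(-25) + 3·19) = (142, 249, 11)
w3 = Hw2 = (-229, -742, 1276)
Ratio at component: -742 / 249 = -2.9799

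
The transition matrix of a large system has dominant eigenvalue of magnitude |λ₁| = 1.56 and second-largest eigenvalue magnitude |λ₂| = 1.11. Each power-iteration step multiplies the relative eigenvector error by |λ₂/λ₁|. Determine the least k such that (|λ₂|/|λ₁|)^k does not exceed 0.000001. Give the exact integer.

|λ₂/λ₁| = 1.11/1.56 = 0.71154
Need k ≥ ln(0.000001) / ln(0.71154) = -13.8155 / -0.3403 ≈ 40.595
Smallest integer k satisfying the bound: 41

41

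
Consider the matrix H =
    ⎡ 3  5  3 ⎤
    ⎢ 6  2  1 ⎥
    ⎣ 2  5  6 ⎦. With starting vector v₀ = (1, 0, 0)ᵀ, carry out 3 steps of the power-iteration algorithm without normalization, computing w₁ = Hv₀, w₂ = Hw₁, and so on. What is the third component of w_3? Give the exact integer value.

w1 = Hv₀ = (3, 6, 2)
w2 = Hw1 = (45, 32, 48)
w3 = Hw2 = (439, 382, 538)
The requested component of w3 is 538.

538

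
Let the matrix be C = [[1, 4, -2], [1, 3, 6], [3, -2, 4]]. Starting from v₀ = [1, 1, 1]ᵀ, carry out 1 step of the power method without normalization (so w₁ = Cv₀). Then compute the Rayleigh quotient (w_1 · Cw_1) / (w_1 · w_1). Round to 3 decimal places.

λ ≈ 5.776

w1 = Cv₀ = (1·1 + 4·1 + (-2)·1; 1·1 + 3·1 + 6·1; 3·1 + (-2)·1 + 4·1) = (3, 10, 5)
Cw1 = (33, 63, 9)
w1·Cw1 = 3·33 + 10·63 + 5·9 = 774; w1·w1 = 3·3 + 10·10 + 5·5 = 134
λ ≈ 774/134 = 5.776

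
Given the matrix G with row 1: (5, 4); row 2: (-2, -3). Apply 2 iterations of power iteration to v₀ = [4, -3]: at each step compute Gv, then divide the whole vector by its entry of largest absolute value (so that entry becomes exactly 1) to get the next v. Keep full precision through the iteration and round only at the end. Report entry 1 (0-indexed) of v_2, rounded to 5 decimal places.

Gv0 = (8.000000, 1.000000); divide by 8.000000 → v1 = (1.000000, 0.125000)
Gv1 = (5.500000, -2.375000); divide by 5.500000 → v2 = (1.000000, -0.431818)
Requested entry of v2: -19/44 = -0.43182

-0.43182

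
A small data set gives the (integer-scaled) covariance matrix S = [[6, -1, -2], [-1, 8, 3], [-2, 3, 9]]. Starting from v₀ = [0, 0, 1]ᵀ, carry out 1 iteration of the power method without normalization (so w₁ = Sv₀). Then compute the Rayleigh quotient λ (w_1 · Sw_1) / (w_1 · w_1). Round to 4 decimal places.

w1 = Sv₀ = (-2, 3, 9)
Sw1 = (-33, 53, 94)
w1·Sw1 = (-2)·(-33) + 3·53 + 9·94 = 1071; w1·w1 = (-2)·(-2) + 3·3 + 9·9 = 94
λ ≈ 1071/94 = 11.3936

λ ≈ 11.3936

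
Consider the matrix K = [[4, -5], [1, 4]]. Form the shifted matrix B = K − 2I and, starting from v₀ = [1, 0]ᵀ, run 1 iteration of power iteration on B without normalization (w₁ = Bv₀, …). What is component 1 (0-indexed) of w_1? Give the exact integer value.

B = K − 2I has rows (2, -5); (1, 2)
w1 = Bv₀ = (2·1 + (-5)·0; 1·1 + 2·0) = (2, 1)
Requested component of w1: 1

1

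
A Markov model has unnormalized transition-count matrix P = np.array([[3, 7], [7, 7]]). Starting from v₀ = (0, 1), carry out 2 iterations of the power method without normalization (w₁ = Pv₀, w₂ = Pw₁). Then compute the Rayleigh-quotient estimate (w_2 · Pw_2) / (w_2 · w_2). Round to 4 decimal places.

w1 = Pv₀ = (3·0 + 7·1; 7·0 + 7·1) = (7, 7)
w2 = Pw1 = (3·7 + 7·7; 7·7 + 7·7) = (70, 98)
Pw2 = (896, 1176)
w2·Pw2 = 70·896 + 98·1176 = 177968; w2·w2 = 70·70 + 98·98 = 14504
λ ≈ 177968/14504 = 12.2703

12.2703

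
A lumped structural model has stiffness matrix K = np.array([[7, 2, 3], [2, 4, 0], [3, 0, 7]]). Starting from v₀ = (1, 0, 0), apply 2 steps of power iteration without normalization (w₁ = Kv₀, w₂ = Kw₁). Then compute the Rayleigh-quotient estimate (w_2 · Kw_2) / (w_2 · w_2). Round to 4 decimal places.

w1 = Kv₀ = (7, 2, 3)
w2 = Kw1 = (62, 22, 42)
Kw2 = (604, 212, 480)
w2·Kw2 = 62·604 + 22·212 + 42·480 = 62272; w2·w2 = 62·62 + 22·22 + 42·42 = 6092
λ ≈ 62272/6092 = 10.2219

10.2219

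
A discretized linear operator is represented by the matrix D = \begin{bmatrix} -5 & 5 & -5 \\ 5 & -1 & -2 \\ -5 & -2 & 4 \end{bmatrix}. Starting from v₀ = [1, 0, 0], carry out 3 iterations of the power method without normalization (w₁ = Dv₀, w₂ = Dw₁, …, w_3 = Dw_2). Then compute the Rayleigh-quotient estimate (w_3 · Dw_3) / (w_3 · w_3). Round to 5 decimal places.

w1 = Dv₀ = ((-5)·1 + 5·0 + (-5)·0; 5·1 + (-1)·0 + (-2)·0; (-5)·1 + (-2)·0 + 4·0) = (-5, 5, -5)
w2 = Dw1 = ((-5)·(-5) + 5·5 + (-5)·(-5); 5·(-5) + (-1)·5 + (-2)·(-5); (-5)·(-5) + (-2)·5 + 4·(-5)) = (75, -20, -5)
w3 = Dw2 = (-450, 405, -355)
Dw3 = (6050, -1945, 20)
w3·Dw3 = (-450)·6050 + 405·(-1945) + (-355)·20 = -3517325; w3·w3 = (-450)·(-450) + 405·405 + (-355)·(-355) = 492550
λ ≈ -3517325/492550 = -7.14105

λ ≈ -7.14105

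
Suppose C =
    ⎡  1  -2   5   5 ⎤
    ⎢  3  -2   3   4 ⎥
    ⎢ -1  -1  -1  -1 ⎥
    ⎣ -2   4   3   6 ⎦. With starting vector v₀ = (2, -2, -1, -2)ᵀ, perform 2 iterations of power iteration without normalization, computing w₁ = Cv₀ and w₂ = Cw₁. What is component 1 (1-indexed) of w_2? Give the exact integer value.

w1 = Cv₀ = (1·2 + (-2)·(-2) + 5·(-1) + 5·(-2); 3·2 + (-2)·(-2) + 3·(-1) + 4·(-2); (-1)·2 + (-1)·(-2) + (-1)·(-1) + (-1)·(-2); (-2)·2 + 4·(-2) + 3·(-1) + 6·(-2)) = (-9, -1, 3, -27)
w2 = Cw1 = (1·(-9) + (-2)·(-1) + 5·3 + 5·(-27); 3·(-9) + (-2)·(-1) + 3·3 + 4·(-27); (-1)·(-9) + (-1)·(-1) + (-1)·3 + (-1)·(-27); (-2)·(-9) + 4·(-1) + 3·3 + 6·(-27)) = (-127, -124, 34, -139)
The requested component of w2 is -127.

-127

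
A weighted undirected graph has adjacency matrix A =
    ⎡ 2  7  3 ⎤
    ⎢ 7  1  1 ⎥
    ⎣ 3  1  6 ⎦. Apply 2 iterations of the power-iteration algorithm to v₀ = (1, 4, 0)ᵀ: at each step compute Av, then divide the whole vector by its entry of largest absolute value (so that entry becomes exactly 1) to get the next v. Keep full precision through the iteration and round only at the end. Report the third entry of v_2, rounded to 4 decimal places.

0.6272

Av0 = (30.00000, 11.00000, 7.00000); divide by 30.00000 → v1 = (1.00000, 0.36667, 0.23333)
Av1 = (5.26667, 7.60000, 4.76667); divide by 7.60000 → v2 = (0.69298, 1.00000, 0.62719)
Requested entry of v2: 143/228 = 0.6272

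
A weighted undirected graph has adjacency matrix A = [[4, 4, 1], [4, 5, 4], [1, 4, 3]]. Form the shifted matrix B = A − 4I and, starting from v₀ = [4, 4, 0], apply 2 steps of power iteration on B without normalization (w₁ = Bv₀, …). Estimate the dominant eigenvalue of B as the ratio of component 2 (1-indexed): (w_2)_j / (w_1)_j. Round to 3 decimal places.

μ ≈ 8.200

B = A − 4I has rows (0, 4, 1); (4, 1, 4); (1, 4, -1)
w1 = Bv₀ = (0·4 + 4·4 + 1·0; 4·4 + 1·4 + 4·0; 1·4 + 4·4 + (-1)·0) = (16, 20, 20)
w2 = Bw1 = (0·16 + 4·20 + 1·20; 4·16 + 1·20 + 4·20; 1·16 + 4·20 + (-1)·20) = (100, 164, 76)
Ratio: 164/20 = 8.200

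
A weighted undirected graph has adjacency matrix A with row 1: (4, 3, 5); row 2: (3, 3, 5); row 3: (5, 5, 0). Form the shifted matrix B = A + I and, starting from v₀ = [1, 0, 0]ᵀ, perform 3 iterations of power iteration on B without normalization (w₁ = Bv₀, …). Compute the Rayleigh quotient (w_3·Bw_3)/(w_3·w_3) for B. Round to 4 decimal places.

B = A + I has rows (5, 3, 5); (3, 4, 5); (5, 5, 1)
w1 = Bv₀ = (5, 3, 5)
w2 = Bw1 = (59, 52, 45)
w3 = Bw2 = (676, 610, 600)
Bw3 = (8210, 7468, 7030)
w3·Bw3 = 14323440; w3·w3 = 1189076; μ ≈ 14323440/1189076 = 12.0459

12.0459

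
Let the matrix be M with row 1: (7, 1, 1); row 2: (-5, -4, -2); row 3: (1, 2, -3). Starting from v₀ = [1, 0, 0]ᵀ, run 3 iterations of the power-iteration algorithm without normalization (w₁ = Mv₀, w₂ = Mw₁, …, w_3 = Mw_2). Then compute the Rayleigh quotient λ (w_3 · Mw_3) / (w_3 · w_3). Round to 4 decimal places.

6.5016

w1 = Mv₀ = (7, -5, 1)
w2 = Mw1 = (45, -17, -6)
w3 = Mw2 = (292, -145, 29)
Mw3 = (1928, -938, -85)
w3·Mw3 = 292·1928 + (-145)·(-938) + 29·(-85) = 696521; w3·w3 = 292·292 + (-145)·(-145) + 29·29 = 107130
λ ≈ 696521/107130 = 6.5016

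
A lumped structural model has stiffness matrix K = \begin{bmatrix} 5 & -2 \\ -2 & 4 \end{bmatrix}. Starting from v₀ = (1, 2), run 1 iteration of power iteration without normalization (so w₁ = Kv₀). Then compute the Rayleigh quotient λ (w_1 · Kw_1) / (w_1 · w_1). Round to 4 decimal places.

w1 = Kv₀ = (5·1 + (-2)·2; (-2)·1 + 4·2) = (1, 6)
Kw1 = (-7, 22)
w1·Kw1 = 1·(-7) + 6·22 = 125; w1·w1 = 1·1 + 6·6 = 37
λ ≈ 125/37 = 3.3784

3.3784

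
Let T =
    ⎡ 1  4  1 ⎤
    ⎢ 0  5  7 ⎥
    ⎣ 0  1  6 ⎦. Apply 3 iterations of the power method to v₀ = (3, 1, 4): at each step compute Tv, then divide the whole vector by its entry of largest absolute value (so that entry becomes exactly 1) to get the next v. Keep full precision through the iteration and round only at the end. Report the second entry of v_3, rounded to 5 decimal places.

1.00000

Tv0 = (11.000000, 33.000000, 25.000000); divide by 33.000000 → v1 = (0.333333, 1.000000, 0.757576)
Tv1 = (5.090909, 10.303030, 5.545455); divide by 10.303030 → v2 = (0.494118, 1.000000, 0.538235)
Tv2 = (5.032353, 8.767647, 4.229412); divide by 8.767647 → v3 = (0.573968, 1.000000, 0.482388)
Requested entry of v3: 2981/2981 = 1.00000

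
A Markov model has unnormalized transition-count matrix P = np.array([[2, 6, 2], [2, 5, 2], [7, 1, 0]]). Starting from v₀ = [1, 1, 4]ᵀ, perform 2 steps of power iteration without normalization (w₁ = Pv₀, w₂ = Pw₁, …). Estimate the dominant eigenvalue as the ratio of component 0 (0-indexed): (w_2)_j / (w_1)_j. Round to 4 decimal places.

λ ≈ 8.6250

w1 = Pv₀ = (2·1 + 6·1 + 2·4; 2·1 + 5·1 + 2·4; 7·1 + 1·1 + 0·4) = (16, 15, 8)
w2 = Pw1 = (2·16 + 6·15 + 2·8; 2·16 + 5·15 + 2·8; 7·16 + 1·15 + 0·8) = (138, 123, 127)
Ratio at component: 138 / 16 = 8.6250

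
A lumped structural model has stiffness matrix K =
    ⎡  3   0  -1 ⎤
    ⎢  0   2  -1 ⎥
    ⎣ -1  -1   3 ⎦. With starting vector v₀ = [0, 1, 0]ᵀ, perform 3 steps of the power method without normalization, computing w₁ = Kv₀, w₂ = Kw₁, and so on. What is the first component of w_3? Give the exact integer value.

8

w1 = Kv₀ = (3·0 + 0·1 + (-1)·0; 0·0 + 2·1 + (-1)·0; (-1)·0 + (-1)·1 + 3·0) = (0, 2, -1)
w2 = Kw1 = (3·0 + 0·2 + (-1)·(-1); 0·0 + 2·2 + (-1)·(-1); (-1)·0 + (-1)·2 + 3·(-1)) = (1, 5, -5)
w3 = Kw2 = (8, 15, -21)
The requested component of w3 is 8.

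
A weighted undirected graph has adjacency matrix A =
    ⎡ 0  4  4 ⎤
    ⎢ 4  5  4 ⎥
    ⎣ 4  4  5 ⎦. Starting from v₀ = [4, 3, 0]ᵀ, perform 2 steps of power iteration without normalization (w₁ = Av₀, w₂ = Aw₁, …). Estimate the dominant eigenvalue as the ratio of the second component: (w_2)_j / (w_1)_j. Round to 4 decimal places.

w1 = Av₀ = (0·4 + 4·3 + 4·0; 4·4 + 5·3 + 4·0; 4·4 + 4·3 + 5·0) = (12, 31, 28)
w2 = Aw1 = (0·12 + 4·31 + 4·28; 4·12 + 5·31 + 4·28; 4·12 + 4·31 + 5·28) = (236, 315, 312)
Ratio at component: 315 / 31 = 10.1613

λ ≈ 10.1613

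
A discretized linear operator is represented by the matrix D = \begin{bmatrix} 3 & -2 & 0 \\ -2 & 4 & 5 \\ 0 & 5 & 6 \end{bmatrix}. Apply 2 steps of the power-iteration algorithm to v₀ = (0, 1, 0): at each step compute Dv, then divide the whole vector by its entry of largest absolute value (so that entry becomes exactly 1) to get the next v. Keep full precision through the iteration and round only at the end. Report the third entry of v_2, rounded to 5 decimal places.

1.00000

Dv0 = (-2.000000, 4.000000, 5.000000); divide by 5.000000 → v1 = (-0.400000, 0.800000, 1.000000)
Dv1 = (-2.800000, 9.000000, 10.000000); divide by 10.000000 → v2 = (-0.280000, 0.900000, 1.000000)
Requested entry of v2: 50/50 = 1.00000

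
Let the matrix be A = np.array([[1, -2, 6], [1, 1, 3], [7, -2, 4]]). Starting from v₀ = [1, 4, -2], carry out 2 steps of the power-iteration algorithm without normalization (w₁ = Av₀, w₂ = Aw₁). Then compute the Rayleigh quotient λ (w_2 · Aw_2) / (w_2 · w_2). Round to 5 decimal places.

w1 = Av₀ = (1·1 + (-2)·4 + 6·(-2); 1·1 + 1·4 + 3·(-2); 7·1 + (-2)·4 + 4·(-2)) = (-19, -1, -9)
w2 = Aw1 = (1·(-19) + (-2)·(-1) + 6·(-9); 1·(-19) + 1·(-1) + 3·(-9); 7·(-19) + (-2)·(-1) + 4·(-9)) = (-71, -47, -167)
Aw2 = (-979, -619, -1071)
w2·Aw2 = (-71)·(-979) + (-47)·(-619) + (-167)·(-1071) = 277459; w2·w2 = (-71)·(-71) + (-47)·(-47) + (-167)·(-167) = 35139
λ ≈ 277459/35139 = 7.89604

7.89604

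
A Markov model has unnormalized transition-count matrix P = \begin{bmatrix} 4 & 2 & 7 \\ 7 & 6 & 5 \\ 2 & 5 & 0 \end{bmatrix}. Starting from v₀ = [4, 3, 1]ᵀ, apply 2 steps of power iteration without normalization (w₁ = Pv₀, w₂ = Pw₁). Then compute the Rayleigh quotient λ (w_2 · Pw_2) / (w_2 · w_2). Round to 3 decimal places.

12.774

w1 = Pv₀ = (4·4 + 2·3 + 7·1; 7·4 + 6·3 + 5·1; 2·4 + 5·3 + 0·1) = (29, 51, 23)
w2 = Pw1 = (4·29 + 2·51 + 7·23; 7·29 + 6·51 + 5·23; 2·29 + 5·51 + 0·23) = (379, 624, 313)
Pw2 = (4955, 7962, 3878)
w2·Pw2 = 379·4955 + 624·7962 + 313·3878 = 8060047; w2·w2 = 379·379 + 624·624 + 313·313 = 630986
λ ≈ 8060047/630986 = 12.774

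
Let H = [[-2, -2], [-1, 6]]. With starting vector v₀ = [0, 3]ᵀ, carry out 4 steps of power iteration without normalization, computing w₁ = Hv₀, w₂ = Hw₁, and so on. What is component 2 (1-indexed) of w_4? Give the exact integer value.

4428

w1 = Hv₀ = ((-2)·0 + (-2)·3; (-1)·0 + 6·3) = (-6, 18)
w2 = Hw1 = ((-2)·(-6) + (-2)·18; (-1)·(-6) + 6·18) = (-24, 114)
w3 = Hw2 = (-180, 708)
w4 = Hw3 = (-1056, 4428)
The requested component of w4 is 4428.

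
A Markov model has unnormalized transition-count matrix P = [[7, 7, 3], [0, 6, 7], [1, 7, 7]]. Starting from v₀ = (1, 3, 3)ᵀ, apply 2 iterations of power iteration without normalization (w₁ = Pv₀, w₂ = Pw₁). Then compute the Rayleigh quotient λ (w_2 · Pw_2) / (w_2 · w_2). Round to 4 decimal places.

w1 = Pv₀ = (7·1 + 7·3 + 3·3; 0·1 + 6·3 + 7·3; 1·1 + 7·3 + 7·3) = (37, 39, 43)
w2 = Pw1 = (7·37 + 7·39 + 3·43; 0·37 + 6·39 + 7·43; 1·37 + 7·39 + 7·43) = (661, 535, 611)
Pw2 = (10205, 7487, 8683)
w2·Pw2 = 661·10205 + 535·7487 + 611·8683 = 16056363; w2·w2 = 661·661 + 535·535 + 611·611 = 1096467
λ ≈ 16056363/1096467 = 14.6437

14.6437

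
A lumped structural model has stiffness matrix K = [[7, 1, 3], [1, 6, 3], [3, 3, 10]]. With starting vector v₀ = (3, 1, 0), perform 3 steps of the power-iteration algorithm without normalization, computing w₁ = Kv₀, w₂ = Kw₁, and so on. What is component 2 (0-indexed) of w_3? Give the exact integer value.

3063

w1 = Kv₀ = (7·3 + 1·1 + 3·0; 1·3 + 6·1 + 3·0; 3·3 + 3·1 + 10·0) = (22, 9, 12)
w2 = Kw1 = (7·22 + 1·9 + 3·12; 1·22 + 6·9 + 3·12; 3·22 + 3·9 + 10·12) = (199, 112, 213)
w3 = Kw2 = (2144, 1510, 3063)
The requested component of w3 is 3063.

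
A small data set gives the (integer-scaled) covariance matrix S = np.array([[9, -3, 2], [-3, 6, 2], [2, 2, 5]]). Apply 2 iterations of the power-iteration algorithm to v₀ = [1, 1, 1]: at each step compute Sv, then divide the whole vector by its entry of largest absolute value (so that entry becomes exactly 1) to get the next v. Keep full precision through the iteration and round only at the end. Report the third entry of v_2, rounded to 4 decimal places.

0.9467

Sv0 = (8.00000, 5.00000, 9.00000); divide by 9.00000 → v1 = (0.88889, 0.55556, 1.00000)
Sv1 = (8.33333, 2.66667, 7.88889); divide by 8.33333 → v2 = (1.00000, 0.32000, 0.94667)
Requested entry of v2: 71/75 = 0.9467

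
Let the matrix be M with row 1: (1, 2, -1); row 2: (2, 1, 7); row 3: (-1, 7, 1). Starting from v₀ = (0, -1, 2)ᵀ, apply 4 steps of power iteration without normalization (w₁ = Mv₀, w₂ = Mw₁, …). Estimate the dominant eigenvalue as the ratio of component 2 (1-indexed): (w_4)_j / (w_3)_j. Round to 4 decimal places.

w1 = Mv₀ = (1·0 + 2·(-1) + (-1)·2; 2·0 + 1·(-1) + 7·2; (-1)·0 + 7·(-1) + 1·2) = (-4, 13, -5)
w2 = Mw1 = (1·(-4) + 2·13 + (-1)·(-5); 2·(-4) + 1·13 + 7·(-5); (-1)·(-4) + 7·13 + 1·(-5)) = (27, -30, 90)
w3 = Mw2 = (-123, 654, -147)
w4 = Mw3 = (1332, -621, 4554)
Ratio at component: -621 / 654 = -0.9495

-0.9495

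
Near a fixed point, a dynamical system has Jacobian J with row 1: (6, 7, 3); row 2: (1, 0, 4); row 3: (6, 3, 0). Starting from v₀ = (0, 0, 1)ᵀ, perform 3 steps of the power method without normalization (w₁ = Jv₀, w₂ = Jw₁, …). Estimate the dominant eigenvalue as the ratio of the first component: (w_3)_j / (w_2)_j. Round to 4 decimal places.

w1 = Jv₀ = (6·0 + 7·0 + 3·1; 1·0 + 0·0 + 4·1; 6·0 + 3·0 + 0·1) = (3, 4, 0)
w2 = Jw1 = (6·3 + 7·4 + 3·0; 1·3 + 0·4 + 4·0; 6·3 + 3·4 + 0·0) = (46, 3, 30)
w3 = Jw2 = (387, 166, 285)
Ratio at component: 387 / 46 = 8.4130

8.4130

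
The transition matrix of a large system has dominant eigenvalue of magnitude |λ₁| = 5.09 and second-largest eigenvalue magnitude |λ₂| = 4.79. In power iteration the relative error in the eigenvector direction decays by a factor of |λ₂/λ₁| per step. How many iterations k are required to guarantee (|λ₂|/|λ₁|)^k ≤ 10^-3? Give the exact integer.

114

|λ₂/λ₁| = 4.79/5.09 = 0.94106
Need k ≥ ln(10^-3) / ln(0.94106) = -6.9078 / -0.0607 ≈ 113.713
Smallest integer k satisfying the bound: 114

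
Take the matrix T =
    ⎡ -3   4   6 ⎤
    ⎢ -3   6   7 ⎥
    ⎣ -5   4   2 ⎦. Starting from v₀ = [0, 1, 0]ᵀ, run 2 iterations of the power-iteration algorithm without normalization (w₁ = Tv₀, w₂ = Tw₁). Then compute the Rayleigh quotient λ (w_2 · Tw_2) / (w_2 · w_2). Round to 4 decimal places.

w1 = Tv₀ = (4, 6, 4)
w2 = Tw1 = (36, 52, 12)
Tw2 = (172, 288, 52)
w2·Tw2 = 36·172 + 52·288 + 12·52 = 21792; w2·w2 = 36·36 + 52·52 + 12·12 = 4144
λ ≈ 21792/4144 = 5.2587

5.2587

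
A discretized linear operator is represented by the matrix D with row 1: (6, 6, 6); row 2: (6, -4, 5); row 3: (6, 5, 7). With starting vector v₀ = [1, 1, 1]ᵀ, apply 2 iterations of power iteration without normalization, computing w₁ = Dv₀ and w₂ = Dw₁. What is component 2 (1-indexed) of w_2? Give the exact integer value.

w1 = Dv₀ = (18, 7, 18)
w2 = Dw1 = (258, 170, 269)
The requested component of w2 is 170.

170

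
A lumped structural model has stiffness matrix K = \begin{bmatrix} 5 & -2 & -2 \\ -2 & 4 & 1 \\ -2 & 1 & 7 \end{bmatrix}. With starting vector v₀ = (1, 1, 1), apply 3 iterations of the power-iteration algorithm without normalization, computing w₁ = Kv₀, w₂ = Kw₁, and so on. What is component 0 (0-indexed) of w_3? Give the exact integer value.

-183

w1 = Kv₀ = (5·1 + (-2)·1 + (-2)·1; (-2)·1 + 4·1 + 1·1; (-2)·1 + 1·1 + 7·1) = (1, 3, 6)
w2 = Kw1 = (5·1 + (-2)·3 + (-2)·6; (-2)·1 + 4·3 + 1·6; (-2)·1 + 1·3 + 7·6) = (-13, 16, 43)
w3 = Kw2 = (-183, 133, 343)
The requested component of w3 is -183.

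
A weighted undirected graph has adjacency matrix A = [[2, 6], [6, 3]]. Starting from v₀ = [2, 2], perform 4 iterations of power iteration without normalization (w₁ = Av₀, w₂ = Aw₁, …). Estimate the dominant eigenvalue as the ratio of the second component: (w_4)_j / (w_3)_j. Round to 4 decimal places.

8.4884

w1 = Av₀ = (2·2 + 6·2; 6·2 + 3·2) = (16, 18)
w2 = Aw1 = (2·16 + 6·18; 6·16 + 3·18) = (140, 150)
w3 = Aw2 = (1180, 1290)
w4 = Aw3 = (10100, 10950)
Ratio at component: 10950 / 1290 = 8.4884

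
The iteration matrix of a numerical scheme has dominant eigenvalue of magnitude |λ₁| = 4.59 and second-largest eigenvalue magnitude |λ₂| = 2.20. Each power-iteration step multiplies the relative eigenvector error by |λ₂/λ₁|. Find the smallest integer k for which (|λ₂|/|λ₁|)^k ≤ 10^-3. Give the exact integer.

|λ₂/λ₁| = 2.20/4.59 = 0.47930
Need k ≥ ln(10^-3) / ln(0.47930) = -6.9078 / -0.7354 ≈ 9.393
Smallest integer k satisfying the bound: 10

10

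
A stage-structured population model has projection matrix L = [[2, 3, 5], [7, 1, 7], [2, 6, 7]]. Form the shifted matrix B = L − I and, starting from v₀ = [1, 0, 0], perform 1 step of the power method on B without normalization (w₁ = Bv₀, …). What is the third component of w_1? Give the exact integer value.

2

B = L − I has rows (1, 3, 5); (7, 0, 7); (2, 6, 6)
w1 = Bv₀ = (1·1 + 3·0 + 5·0; 7·1 + 0·0 + 7·0; 2·1 + 6·0 + 6·0) = (1, 7, 2)
Requested component of w1: 2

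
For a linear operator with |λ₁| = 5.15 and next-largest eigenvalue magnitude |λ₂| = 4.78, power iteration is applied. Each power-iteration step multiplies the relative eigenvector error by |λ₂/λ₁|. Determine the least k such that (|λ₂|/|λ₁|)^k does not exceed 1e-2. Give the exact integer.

|λ₂/λ₁| = 4.78/5.15 = 0.92816
Need k ≥ ln(1e-2) / ln(0.92816) = -4.6052 / -0.0746 ≈ 61.768
Smallest integer k satisfying the bound: 62

62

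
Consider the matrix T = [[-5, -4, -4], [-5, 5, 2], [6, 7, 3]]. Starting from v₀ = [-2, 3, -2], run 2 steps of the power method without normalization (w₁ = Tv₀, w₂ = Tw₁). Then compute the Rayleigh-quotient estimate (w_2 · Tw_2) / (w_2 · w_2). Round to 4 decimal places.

λ ≈ 4.1729

w1 = Tv₀ = (6, 21, 3)
w2 = Tw1 = (-126, 81, 192)
Tw2 = (-462, 1419, 387)
w2·Tw2 = (-126)·(-462) + 81·1419 + 192·387 = 247455; w2·w2 = (-126)·(-126) + 81·81 + 192·192 = 59301
λ ≈ 247455/59301 = 4.1729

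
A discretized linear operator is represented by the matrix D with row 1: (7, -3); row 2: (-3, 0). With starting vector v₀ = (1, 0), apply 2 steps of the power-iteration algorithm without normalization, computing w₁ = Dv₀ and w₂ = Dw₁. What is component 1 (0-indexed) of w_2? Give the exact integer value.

-21

w1 = Dv₀ = (7·1 + (-3)·0; (-3)·1 + 0·0) = (7, -3)
w2 = Dw1 = (7·7 + (-3)·(-3); (-3)·7 + 0·(-3)) = (58, -21)
The requested component of w2 is -21.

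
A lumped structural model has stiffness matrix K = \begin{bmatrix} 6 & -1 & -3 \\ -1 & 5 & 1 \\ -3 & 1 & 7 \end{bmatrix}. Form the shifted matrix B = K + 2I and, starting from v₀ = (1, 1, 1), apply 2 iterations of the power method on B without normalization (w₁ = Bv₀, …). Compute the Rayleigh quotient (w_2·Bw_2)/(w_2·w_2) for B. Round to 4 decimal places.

B = K + 2I has rows (8, -1, -3); (-1, 7, 1); (-3, 1, 9)
w1 = Bv₀ = (4, 7, 7)
w2 = Bw1 = (4, 52, 58)
Bw2 = (-194, 418, 562)
w2·Bw2 = 53556; w2·w2 = 6084; μ ≈ 53556/6084 = 8.8028

μ ≈ 8.8028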